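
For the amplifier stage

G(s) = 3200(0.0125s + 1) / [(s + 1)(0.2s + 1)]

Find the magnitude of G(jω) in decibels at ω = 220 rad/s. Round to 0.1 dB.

-0.3 dB

At ω = 220 rad/s:
zero (1 + j220·0.0125) = 1 + j2.75 → |·| ≈ 2.9262, ∠ ≈ 70.02°
pole (1 + j220·1) = 1 + j220 → |·| ≈ 220, ∠ ≈ 89.74°
pole (1 + j220·0.2) = 1 + j44 → |·| ≈ 44.011, ∠ ≈ 88.70°
|G| = 3200 · 2.9262 / (220 · 44.011) ≈ 0.9671
Gain = 20 log₁₀(0.9671) ≈ -0.29 dB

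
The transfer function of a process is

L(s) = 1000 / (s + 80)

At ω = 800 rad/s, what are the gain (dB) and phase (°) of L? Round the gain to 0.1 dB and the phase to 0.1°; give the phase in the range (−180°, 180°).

Substitute s = j800:
Numerator: 1000 = 1000 + j0
Denominator: (j800) + 80 = 80 + j800
|N| = √(1000² + 0²) ≈ 1000, ∠N ≈ 0.00°
|D| = √(80² + 800²) ≈ 803.99, ∠D ≈ 84.29°
|L| = 1000 / 803.99 ≈ 1.2438
Gain = 20 log₁₀(1.2438) ≈ 1.90 dB
∠L = 0.00° − 84.29° = -84.29°

1.9 dB, -84.3°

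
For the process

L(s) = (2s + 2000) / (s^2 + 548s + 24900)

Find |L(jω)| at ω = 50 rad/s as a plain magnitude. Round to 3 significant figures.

0.0566

Substitute s = j50:
Numerator: 2(j50) + 2000 = 2000 + j100
Denominator: (j50)^2 + 548(j50) + 24900 = 22400 + j27400
|N| = √(2000² + 100²) ≈ 2002.5, ∠N ≈ 2.86°
|D| = √(22400² + 27400²) ≈ 35391, ∠D ≈ 50.73°
|L| = 2002.5 / 35391 ≈ 0.056582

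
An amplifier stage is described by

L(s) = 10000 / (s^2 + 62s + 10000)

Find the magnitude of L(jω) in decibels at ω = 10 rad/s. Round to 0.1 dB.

At s = jω = j10:
quadratic: (j10)² + 62·j10 + 10000 = 9900 + j620 → |·| ≈ 9919.4, ∠ ≈ 3.58°
|L| = 10000 / 9919.4 ≈ 1.0081
Gain = 20 log₁₀(1.0081) ≈ 0.07 dB

0.1 dB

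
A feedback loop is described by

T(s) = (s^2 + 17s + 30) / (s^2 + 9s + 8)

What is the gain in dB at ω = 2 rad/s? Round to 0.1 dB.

7.3 dB

Substitute s = j2:
Numerator: (j2)^2 + 17(j2) + 30 = 26 + j34
Denominator: (j2)^2 + 9(j2) + 8 = 4 + j18
|N| = √(26² + 34²) ≈ 42.802, ∠N ≈ 52.59°
|D| = √(4² + 18²) ≈ 18.439, ∠D ≈ 77.47°
|T| = 42.802 / 18.439 ≈ 2.3213
Gain = 20 log₁₀(2.3213) ≈ 7.31 dB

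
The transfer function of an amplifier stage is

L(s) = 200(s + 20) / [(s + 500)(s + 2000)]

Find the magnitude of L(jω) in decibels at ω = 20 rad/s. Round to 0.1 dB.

-45.0 dB

At s = jω = j20:
zero (s+20): 20 + j20 → |·| = √(20²+20²) = √800 ≈ 28.284, ∠ = arctan(20/20) ≈ 45.00°
pole (s+500): 500 + j20 → |·| = √(500²+20²) = √250400 ≈ 500.4, ∠ = arctan(20/500) ≈ 2.29°
pole (s+2000): 2000 + j20 → |·| = √(2000²+20²) = √4000400 ≈ 2000.1, ∠ = arctan(20/2000) ≈ 0.57°
|L| = 200 · 28.284 / 1.0009e+06 ≈ 0.0056517
Gain = 20 log₁₀(0.0056517) ≈ -44.96 dB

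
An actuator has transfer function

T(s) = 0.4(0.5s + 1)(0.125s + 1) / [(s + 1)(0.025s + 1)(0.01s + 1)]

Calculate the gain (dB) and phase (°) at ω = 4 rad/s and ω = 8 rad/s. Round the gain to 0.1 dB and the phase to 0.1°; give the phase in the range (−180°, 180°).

ω = 4: -12.4 dB, 6.0°; ω = 8: -11.0 dB, 22.2°

At ω = 4 rad/s:
zero (1 + j4·0.5) = 1 + j2 → |·| ≈ 2.2361, ∠ ≈ 63.43°
zero (1 + j4·0.125) = 1 + j0.5 → |·| ≈ 1.118, ∠ ≈ 26.57°
pole (1 + j4·1) = 1 + j4 → |·| ≈ 4.1231, ∠ ≈ 75.96°
pole (1 + j4·0.025) = 1 + j0.1 → |·| ≈ 1.005, ∠ ≈ 5.71°
pole (1 + j4·0.01) = 1 + j0.04 → |·| ≈ 1.0008, ∠ ≈ 2.29°
|T| = 0.4 · 2.2361 · 1.118 / (4.1231 · 1.005 · 1.0008) ≈ 0.24113
Gain = 20 log₁₀(0.24113) ≈ -12.35 dB
∠T = (63.43° + 26.57°) − (75.96° + 5.71° + 2.29°) = 6.04°

At ω = 8 rad/s:
zero (1 + j8·0.5) = 1 + j4 → |·| ≈ 4.1231, ∠ ≈ 75.96°
zero (1 + j8·0.125) = 1 + j1 → |·| ≈ 1.4142, ∠ ≈ 45.00°
pole (1 + j8·1) = 1 + j8 → |·| ≈ 8.0623, ∠ ≈ 82.87°
pole (1 + j8·0.025) = 1 + j0.2 → |·| ≈ 1.0198, ∠ ≈ 11.31°
pole (1 + j8·0.01) = 1 + j0.08 → |·| ≈ 1.0032, ∠ ≈ 4.57°
|T| = 0.4 · 4.1231 · 1.4142 / (8.0623 · 1.0198 · 1.0032) ≈ 0.28277
Gain = 20 log₁₀(0.28277) ≈ -10.97 dB
∠T = (75.96° + 45.00°) − (82.87° + 11.31° + 4.57°) = 22.21°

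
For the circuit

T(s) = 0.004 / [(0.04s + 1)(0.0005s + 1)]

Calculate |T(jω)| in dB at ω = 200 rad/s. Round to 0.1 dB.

-66.1 dB

At ω = 200 rad/s:
pole (1 + j200·0.04) = 1 + j8 → |·| ≈ 8.0623, ∠ ≈ 82.87°
pole (1 + j200·0.0005) = 1 + j0.1 → |·| ≈ 1.005, ∠ ≈ 5.71°
|T| = 0.004 · 1 / (8.0623 · 1.005) ≈ 0.00049367
Gain = 20 log₁₀(0.00049367) ≈ -66.13 dB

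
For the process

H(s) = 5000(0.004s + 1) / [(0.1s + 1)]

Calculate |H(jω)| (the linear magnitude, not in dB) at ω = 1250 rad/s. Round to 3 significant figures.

204

At ω = 1250 rad/s:
zero (1 + j1250·0.004) = 1 + j5 → |·| ≈ 5.099, ∠ ≈ 78.69°
pole (1 + j1250·0.1) = 1 + j125 → |·| ≈ 125, ∠ ≈ 89.54°
|H| = 5000 · 5.099 / (125) ≈ 203.96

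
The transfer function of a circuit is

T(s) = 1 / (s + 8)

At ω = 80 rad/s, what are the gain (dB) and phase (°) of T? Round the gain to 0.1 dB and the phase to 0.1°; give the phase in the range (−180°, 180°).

-38.1 dB, -84.3°

At s = jω = j80:
pole (s+8): 8 + j80 → |·| = √(8²+80²) = √6464 ≈ 80.399, ∠ = arctan(80/8) ≈ 84.29°
|T| = 1 / 80.399 ≈ 0.012438
Gain = 20 log₁₀(0.012438) ≈ -38.10 dB
∠T = 0.00° − 84.29° = -84.29°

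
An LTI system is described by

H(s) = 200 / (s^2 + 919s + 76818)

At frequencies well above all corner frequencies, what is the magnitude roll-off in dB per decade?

Each pole contributes −20 dB/decade at high frequency; each zero contributes +20 dB/decade.
Net: 0 zero(s) − 2 pole(s) → -40 dB/decade.

-40 dB/decade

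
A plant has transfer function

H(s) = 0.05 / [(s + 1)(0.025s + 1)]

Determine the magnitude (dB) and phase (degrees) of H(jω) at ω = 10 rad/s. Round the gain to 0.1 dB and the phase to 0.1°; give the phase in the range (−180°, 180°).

At ω = 10 rad/s:
pole (1 + j10·1) = 1 + j10 → |·| ≈ 10.05, ∠ ≈ 84.29°
pole (1 + j10·0.025) = 1 + j0.25 → |·| ≈ 1.0308, ∠ ≈ 14.04°
|H| = 0.05 · 1 / (10.05 · 1.0308) ≈ 0.0048265
Gain = 20 log₁₀(0.0048265) ≈ -46.33 dB
∠H = (0°) − (84.29° + 14.04°) = -98.33°

-46.3 dB, -98.3°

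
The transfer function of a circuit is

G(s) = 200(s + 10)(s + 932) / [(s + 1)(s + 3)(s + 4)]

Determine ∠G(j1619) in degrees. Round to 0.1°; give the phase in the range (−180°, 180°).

-120.0°

At s = jω = j1619:
zero (s+10): 10 + j1619 → |·| = √(10²+1619²) = √2621261 ≈ 1619, ∠ = arctan(1619/10) ≈ 89.65°
zero (s+932): 932 + j1619 → |·| = √(932²+1619²) = √3489785 ≈ 1868.1, ∠ = arctan(1619/932) ≈ 60.07°
pole (s+1): 1 + j1619 → |·| = √(1²+1619²) = √2621162 ≈ 1619, ∠ = arctan(1619/1) ≈ 89.96°
pole (s+3): 3 + j1619 → |·| = √(3²+1619²) = √2621170 ≈ 1619, ∠ = arctan(1619/3) ≈ 89.89°
pole (s+4): 4 + j1619 → |·| = √(4²+1619²) = √2621177 ≈ 1619, ∠ = arctan(1619/4) ≈ 89.86°
∠G = 149.72° − 269.71° = -119.99°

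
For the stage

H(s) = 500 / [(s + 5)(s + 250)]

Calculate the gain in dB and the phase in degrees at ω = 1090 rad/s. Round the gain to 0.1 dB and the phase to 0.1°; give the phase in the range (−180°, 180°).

At s = jω = j1090:
pole (s+5): 5 + j1090 → |·| = √(5²+1090²) = √1188125 ≈ 1090, ∠ = arctan(1090/5) ≈ 89.74°
pole (s+250): 250 + j1090 → |·| = √(250²+1090²) = √1250600 ≈ 1118.3, ∠ = arctan(1090/250) ≈ 77.08°
|H| = 500 / 1.2189e+06 ≈ 0.00041021
Gain = 20 log₁₀(0.00041021) ≈ -67.74 dB
∠H = 0.00° − 166.82° = -166.82°

-67.7 dB, -166.8°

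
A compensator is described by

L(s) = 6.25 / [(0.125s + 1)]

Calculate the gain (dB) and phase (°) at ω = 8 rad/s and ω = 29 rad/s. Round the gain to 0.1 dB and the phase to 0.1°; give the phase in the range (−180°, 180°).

ω = 8: 12.9 dB, -45.0°; ω = 29: 4.4 dB, -74.6°

At ω = 8 rad/s:
pole (1 + j8·0.125) = 1 + j1 → |·| ≈ 1.4142, ∠ ≈ 45.00°
|L| = 6.25 · 1 / (1.4142) ≈ 4.4195
Gain = 20 log₁₀(4.4195) ≈ 12.91 dB
∠L = (0°) − (45.00°) = -45.00°

At ω = 29 rad/s:
pole (1 + j29·0.125) = 1 + j3.625 → |·| ≈ 3.7604, ∠ ≈ 74.58°
|L| = 6.25 · 1 / (3.7604) ≈ 1.6621
Gain = 20 log₁₀(1.6621) ≈ 4.41 dB
∠L = (0°) − (74.58°) = -74.58°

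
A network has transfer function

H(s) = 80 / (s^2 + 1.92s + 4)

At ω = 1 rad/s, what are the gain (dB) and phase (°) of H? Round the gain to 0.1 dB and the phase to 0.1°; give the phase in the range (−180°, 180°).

27.0 dB, -32.6°

At s = jω = j1:
quadratic: (j1)² + 1.92·j1 + 4 = 3 + j1.92 → |·| ≈ 3.5618, ∠ ≈ 32.62°
|H| = 80 / 3.5618 ≈ 22.461
Gain = 20 log₁₀(22.461) ≈ 27.03 dB
∠H = 0.00° − 32.62° = -32.62°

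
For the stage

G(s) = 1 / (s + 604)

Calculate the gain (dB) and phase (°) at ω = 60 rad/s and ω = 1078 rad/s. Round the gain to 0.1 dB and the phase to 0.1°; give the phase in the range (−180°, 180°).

At s = jω = j60:
pole (s+604): 604 + j60 → |·| = √(604²+60²) = √368416 ≈ 606.97, ∠ = arctan(60/604) ≈ 5.67°
|G| = 1 / 606.97 ≈ 0.0016475
Gain = 20 log₁₀(0.0016475) ≈ -55.66 dB
∠G = 0.00° − 5.67° = -5.67°

At s = jω = j1078:
pole (s+604): 604 + j1078 → |·| = √(604²+1078²) = √1526900 ≈ 1235.7, ∠ = arctan(1078/604) ≈ 60.74°
|G| = 1 / 1235.7 ≈ 0.00080926
Gain = 20 log₁₀(0.00080926) ≈ -61.84 dB
∠G = 0.00° − 60.74° = -60.74°

ω = 60: -55.7 dB, -5.7°; ω = 1078: -61.8 dB, -60.7°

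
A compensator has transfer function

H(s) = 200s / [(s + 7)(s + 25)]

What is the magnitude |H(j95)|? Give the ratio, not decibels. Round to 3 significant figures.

At s = jω = j95:
zero at origin: s = j95 → |·| = 95, ∠ = 90.00°
pole (s+7): 7 + j95 → |·| = √(7²+95²) = √9074 ≈ 95.258, ∠ = arctan(95/7) ≈ 85.79°
pole (s+25): 25 + j95 → |·| = √(25²+95²) = √9650 ≈ 98.234, ∠ = arctan(95/25) ≈ 75.26°
|H| = 200 · 95 / 9357.6 ≈ 2.0304

2.03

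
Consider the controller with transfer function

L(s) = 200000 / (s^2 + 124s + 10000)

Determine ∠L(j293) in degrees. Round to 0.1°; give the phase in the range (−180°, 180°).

At s = jω = j293:
quadratic: (j293)² + 124·j293 + 10000 = -75849 + j36332 → |·| ≈ 84102, ∠ ≈ 154.41°
∠L = 0.00° − 154.41° = -154.41°

-154.4°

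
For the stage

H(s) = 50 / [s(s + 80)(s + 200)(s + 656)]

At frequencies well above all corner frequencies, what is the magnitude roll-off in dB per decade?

Each pole contributes −20 dB/decade at high frequency; each zero contributes +20 dB/decade.
Net: 0 zero(s) − 4 pole(s) → -80 dB/decade.

-80 dB/decade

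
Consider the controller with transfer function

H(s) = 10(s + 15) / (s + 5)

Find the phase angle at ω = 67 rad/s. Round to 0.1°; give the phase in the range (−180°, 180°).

At s = jω = j67:
zero (s+15): 15 + j67 → |·| = √(15²+67²) = √4714 ≈ 68.659, ∠ = arctan(67/15) ≈ 77.38°
pole (s+5): 5 + j67 → |·| = √(5²+67²) = √4514 ≈ 67.186, ∠ = arctan(67/5) ≈ 85.73°
∠H = 77.38° − 85.73° = -8.35°

-8.4°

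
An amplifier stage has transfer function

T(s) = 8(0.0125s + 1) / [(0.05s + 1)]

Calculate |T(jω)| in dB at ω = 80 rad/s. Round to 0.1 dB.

8.8 dB

At ω = 80 rad/s:
zero (1 + j80·0.0125) = 1 + j1 → |·| ≈ 1.4142, ∠ ≈ 45.00°
pole (1 + j80·0.05) = 1 + j4 → |·| ≈ 4.1231, ∠ ≈ 75.96°
|T| = 8 · 1.4142 / (4.1231) ≈ 2.744
Gain = 20 log₁₀(2.744) ≈ 8.77 dB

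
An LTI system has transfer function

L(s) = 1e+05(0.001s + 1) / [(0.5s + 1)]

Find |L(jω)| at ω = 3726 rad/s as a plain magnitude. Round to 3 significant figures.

At ω = 3726 rad/s:
zero (1 + j3726·0.001) = 1 + j3.726 → |·| ≈ 3.8579, ∠ ≈ 74.98°
pole (1 + j3726·0.5) = 1 + j1863 → |·| ≈ 1863, ∠ ≈ 89.97°
|L| = 1e+05 · 3.8579 / (1863) ≈ 207.08

207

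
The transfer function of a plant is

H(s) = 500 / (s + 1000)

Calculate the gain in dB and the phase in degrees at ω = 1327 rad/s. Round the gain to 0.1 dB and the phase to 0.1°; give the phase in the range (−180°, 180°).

At s = jω = j1327:
pole (s+1000): 1000 + j1327 → |·| = √(1000²+1327²) = √2760929 ≈ 1661.6, ∠ = arctan(1327/1000) ≈ 53.00°
|H| = 500 / 1661.6 ≈ 0.30091
Gain = 20 log₁₀(0.30091) ≈ -10.43 dB
∠H = 0.00° − 53.00° = -53.00°

-10.4 dB, -53.0°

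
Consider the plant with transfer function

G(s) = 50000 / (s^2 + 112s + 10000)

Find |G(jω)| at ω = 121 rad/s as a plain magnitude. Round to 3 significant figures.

3.49

At s = jω = j121:
quadratic: (j121)² + 112·j121 + 10000 = -4641 + j13552 → |·| ≈ 14325, ∠ ≈ 108.90°
|G| = 50000 / 14325 ≈ 3.4904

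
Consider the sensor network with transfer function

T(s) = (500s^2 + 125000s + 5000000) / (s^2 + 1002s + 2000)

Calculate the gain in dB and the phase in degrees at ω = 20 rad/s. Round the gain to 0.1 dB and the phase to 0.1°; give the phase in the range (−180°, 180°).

Substitute s = j20:
Numerator: 500(j20)^2 + 125000(j20) + 5000000 = 4800000 + j2500000
Denominator: (j20)^2 + 1002(j20) + 2000 = 1600 + j20040
|N| = √(4800000² + 2500000²) ≈ 5.412e+06, ∠N ≈ 27.51°
|D| = √(1600² + 20040²) ≈ 20104, ∠D ≈ 85.44°
|T| = 5.412e+06 / 20104 ≈ 269.2
Gain = 20 log₁₀(269.2) ≈ 48.60 dB
∠T = 27.51° − 85.44° = -57.93°

48.6 dB, -57.9°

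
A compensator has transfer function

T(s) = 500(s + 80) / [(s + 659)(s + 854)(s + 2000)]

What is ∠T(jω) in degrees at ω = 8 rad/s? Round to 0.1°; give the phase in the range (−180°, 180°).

4.2°

At s = jω = j8:
zero (s+80): 80 + j8 → |·| = √(80²+8²) = √6464 ≈ 80.399, ∠ = arctan(8/80) ≈ 5.71°
pole (s+659): 659 + j8 → |·| = √(659²+8²) = √434345 ≈ 659.05, ∠ = arctan(8/659) ≈ 0.70°
pole (s+854): 854 + j8 → |·| = √(854²+8²) = √729380 ≈ 854.04, ∠ = arctan(8/854) ≈ 0.54°
pole (s+2000): 2000 + j8 → |·| = √(2000²+8²) = √4000064 ≈ 2000, ∠ = arctan(8/2000) ≈ 0.23°
∠T = 5.71° − 1.47° = 4.24°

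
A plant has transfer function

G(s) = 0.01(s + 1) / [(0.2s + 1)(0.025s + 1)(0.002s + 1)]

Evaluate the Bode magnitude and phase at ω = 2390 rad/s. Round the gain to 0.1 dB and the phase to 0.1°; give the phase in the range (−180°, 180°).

-75.3 dB, -167.1°

At ω = 2390 rad/s:
zero (1 + j2390·1) = 1 + j2390 → |·| ≈ 2390, ∠ ≈ 89.98°
pole (1 + j2390·0.2) = 1 + j478 → |·| ≈ 478, ∠ ≈ 89.88°
pole (1 + j2390·0.025) = 1 + j59.75 → |·| ≈ 59.758, ∠ ≈ 89.04°
pole (1 + j2390·0.002) = 1 + j4.78 → |·| ≈ 4.8835, ∠ ≈ 78.18°
|G| = 0.01 · 2390 / (478 · 59.758 · 4.8835) ≈ 0.00017133
Gain = 20 log₁₀(0.00017133) ≈ -75.32 dB
∠G = (89.98°) − (89.88° + 89.04° + 78.18°) = -167.12°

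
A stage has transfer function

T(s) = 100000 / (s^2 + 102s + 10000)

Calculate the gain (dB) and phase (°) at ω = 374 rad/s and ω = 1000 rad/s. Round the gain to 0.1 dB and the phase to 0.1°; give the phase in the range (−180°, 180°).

At s = jω = j374:
quadratic: (j374)² + 102·j374 + 10000 = -129876 + j38148 → |·| ≈ 1.3536e+05, ∠ ≈ 163.63°
|T| = 100000 / 1.3536e+05 ≈ 0.73877
Gain = 20 log₁₀(0.73877) ≈ -2.63 dB
∠T = 0.00° − 163.63° = -163.63°

At s = jω = j1000:
quadratic: (j1000)² + 102·j1000 + 10000 = -990000 + j102000 → |·| ≈ 9.9524e+05, ∠ ≈ 174.12°
|T| = 100000 / 9.9524e+05 ≈ 0.10048
Gain = 20 log₁₀(0.10048) ≈ -19.96 dB
∠T = 0.00° − 174.12° = -174.12°

ω = 374: -2.6 dB, -163.6°; ω = 1000: -20.0 dB, -174.1°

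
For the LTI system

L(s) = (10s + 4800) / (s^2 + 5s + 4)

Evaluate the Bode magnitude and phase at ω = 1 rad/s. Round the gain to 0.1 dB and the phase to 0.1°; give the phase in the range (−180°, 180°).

Substitute s = j1:
Numerator: 10(j1) + 4800 = 4800 + j10
Denominator: (j1)^2 + 5(j1) + 4 = 3 + j5
|N| = √(4800² + 10²) ≈ 4800, ∠N ≈ 0.12°
|D| = √(3² + 5²) ≈ 5.831, ∠D ≈ 59.04°
|L| = 4800 / 5.831 ≈ 823.19
Gain = 20 log₁₀(823.19) ≈ 58.31 dB
∠L = 0.12° − 59.04° = -58.92°

58.3 dB, -58.9°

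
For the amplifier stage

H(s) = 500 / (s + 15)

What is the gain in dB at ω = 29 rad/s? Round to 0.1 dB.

23.7 dB

Substitute s = j29:
Numerator: 500 = 500 + j0
Denominator: (j29) + 15 = 15 + j29
|N| = √(500² + 0²) ≈ 500, ∠N ≈ 0.00°
|D| = √(15² + 29²) ≈ 32.65, ∠D ≈ 62.65°
|H| = 500 / 32.65 ≈ 15.314
Gain = 20 log₁₀(15.314) ≈ 23.70 dB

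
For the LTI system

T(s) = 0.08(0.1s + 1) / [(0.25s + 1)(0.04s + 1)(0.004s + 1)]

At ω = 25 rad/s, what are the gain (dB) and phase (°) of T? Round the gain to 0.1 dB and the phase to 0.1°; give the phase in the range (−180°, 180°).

-32.4 dB, -63.4°

At ω = 25 rad/s:
zero (1 + j25·0.1) = 1 + j2.5 → |·| ≈ 2.6926, ∠ ≈ 68.20°
pole (1 + j25·0.25) = 1 + j6.25 → |·| ≈ 6.3295, ∠ ≈ 80.91°
pole (1 + j25·0.04) = 1 + j1 → |·| ≈ 1.4142, ∠ ≈ 45.00°
pole (1 + j25·0.004) = 1 + j0.1 → |·| ≈ 1.005, ∠ ≈ 5.71°
|T| = 0.08 · 2.6926 / (6.3295 · 1.4142 · 1.005) ≈ 0.023945
Gain = 20 log₁₀(0.023945) ≈ -32.42 dB
∠T = (68.20°) − (80.91° + 45.00° + 5.71°) = -63.42°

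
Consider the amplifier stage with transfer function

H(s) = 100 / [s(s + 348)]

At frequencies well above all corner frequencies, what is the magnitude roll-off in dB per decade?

-40 dB/decade

Each pole contributes −20 dB/decade at high frequency; each zero contributes +20 dB/decade.
Net: 0 zero(s) − 2 pole(s) → -40 dB/decade.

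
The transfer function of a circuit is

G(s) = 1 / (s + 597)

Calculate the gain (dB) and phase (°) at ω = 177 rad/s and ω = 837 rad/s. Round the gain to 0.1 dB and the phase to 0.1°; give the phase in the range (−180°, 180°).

ω = 177: -55.9 dB, -16.5°; ω = 837: -60.2 dB, -54.5°

At s = jω = j177:
pole (s+597): 597 + j177 → |·| = √(597²+177²) = √387738 ≈ 622.69, ∠ = arctan(177/597) ≈ 16.51°
|G| = 1 / 622.69 ≈ 0.0016059
Gain = 20 log₁₀(0.0016059) ≈ -55.89 dB
∠G = 0.00° − 16.51° = -16.51°

At s = jω = j837:
pole (s+597): 597 + j837 → |·| = √(597²+837²) = √1056978 ≈ 1028.1, ∠ = arctan(837/597) ≈ 54.50°
|G| = 1 / 1028.1 ≈ 0.00097267
Gain = 20 log₁₀(0.00097267) ≈ -60.24 dB
∠G = 0.00° − 54.50° = -54.50°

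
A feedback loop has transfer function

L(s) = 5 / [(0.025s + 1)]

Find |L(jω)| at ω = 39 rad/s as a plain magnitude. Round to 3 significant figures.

At ω = 39 rad/s:
pole (1 + j39·0.025) = 1 + j0.975 → |·| ≈ 1.3966, ∠ ≈ 44.27°
|L| = 5 · 1 / (1.3966) ≈ 3.5801

3.58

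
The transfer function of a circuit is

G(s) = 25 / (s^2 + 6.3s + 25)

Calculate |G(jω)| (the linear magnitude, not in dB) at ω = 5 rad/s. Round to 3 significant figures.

0.794

At s = jω = j5:
quadratic: (j5)² + 6.3·j5 + 25 = 0 + j31.5 → |·| ≈ 31.5, ∠ ≈ 90.00°
|G| = 25 / 31.5 ≈ 0.79365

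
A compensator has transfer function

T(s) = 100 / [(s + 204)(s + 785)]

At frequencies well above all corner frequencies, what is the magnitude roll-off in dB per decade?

Each pole contributes −20 dB/decade at high frequency; each zero contributes +20 dB/decade.
Net: 0 zero(s) − 2 pole(s) → -40 dB/decade.

-40 dB/decade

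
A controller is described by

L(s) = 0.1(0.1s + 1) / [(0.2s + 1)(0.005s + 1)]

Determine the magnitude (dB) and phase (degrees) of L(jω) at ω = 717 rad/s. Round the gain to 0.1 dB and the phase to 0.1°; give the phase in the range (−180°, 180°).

-37.4 dB, -74.8°

At ω = 717 rad/s:
zero (1 + j717·0.1) = 1 + j71.7 → |·| ≈ 71.707, ∠ ≈ 89.20°
pole (1 + j717·0.2) = 1 + j143.4 → |·| ≈ 143.4, ∠ ≈ 89.60°
pole (1 + j717·0.005) = 1 + j3.585 → |·| ≈ 3.7219, ∠ ≈ 74.41°
|L| = 0.1 · 71.707 / (143.4 · 3.7219) ≈ 0.013435
Gain = 20 log₁₀(0.013435) ≈ -37.44 dB
∠L = (89.20°) − (89.60° + 74.41°) = -74.81°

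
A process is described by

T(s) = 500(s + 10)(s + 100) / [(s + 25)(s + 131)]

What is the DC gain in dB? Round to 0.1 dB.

T(0) = 500·10·100 / (25·131) ≈ 152.67
20 log₁₀(152.67) ≈ 43.68 dB

43.7 dB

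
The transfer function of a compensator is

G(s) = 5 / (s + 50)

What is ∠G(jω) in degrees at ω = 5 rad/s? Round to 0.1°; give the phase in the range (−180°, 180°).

Substitute s = j5:
Numerator: 5 = 5 + j0
Denominator: (j5) + 50 = 50 + j5
|N| = √(5² + 0²) ≈ 5, ∠N ≈ 0.00°
|D| = √(50² + 5²) ≈ 50.249, ∠D ≈ 5.71°
∠G = 0.00° − 5.71° = -5.71°

-5.7°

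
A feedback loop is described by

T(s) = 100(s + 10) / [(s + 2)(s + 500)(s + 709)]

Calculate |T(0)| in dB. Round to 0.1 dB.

T(0) = 100·10 / (2·500·709) ≈ 0.0014104
20 log₁₀(0.0014104) ≈ -57.01 dB

-57.0 dB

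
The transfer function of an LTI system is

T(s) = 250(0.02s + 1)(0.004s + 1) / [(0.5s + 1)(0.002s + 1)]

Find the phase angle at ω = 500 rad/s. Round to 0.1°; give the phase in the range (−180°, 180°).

At ω = 500 rad/s:
zero (1 + j500·0.02) = 1 + j10 → |·| ≈ 10.05, ∠ ≈ 84.29°
zero (1 + j500·0.004) = 1 + j2 → |·| ≈ 2.2361, ∠ ≈ 63.43°
pole (1 + j500·0.5) = 1 + j250 → |·| ≈ 250, ∠ ≈ 89.77°
pole (1 + j500·0.002) = 1 + j1 → |·| ≈ 1.4142, ∠ ≈ 45.00°
∠T = (84.29° + 63.43°) − (89.77° + 45.00°) = 12.95°

13.0°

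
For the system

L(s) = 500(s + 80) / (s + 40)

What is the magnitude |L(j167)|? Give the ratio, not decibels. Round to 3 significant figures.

539

At s = jω = j167:
zero (s+80): 80 + j167 → |·| = √(80²+167²) = √34289 ≈ 185.17, ∠ = arctan(167/80) ≈ 64.40°
pole (s+40): 40 + j167 → |·| = √(40²+167²) = √29489 ≈ 171.72, ∠ = arctan(167/40) ≈ 76.53°
|L| = 500 · 185.17 / 171.72 ≈ 539.16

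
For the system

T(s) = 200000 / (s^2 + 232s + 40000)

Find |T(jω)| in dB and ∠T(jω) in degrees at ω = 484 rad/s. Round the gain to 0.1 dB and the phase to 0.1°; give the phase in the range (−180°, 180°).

At s = jω = j484:
quadratic: (j484)² + 232·j484 + 40000 = -194256 + j112288 → |·| ≈ 2.2437e+05, ∠ ≈ 149.97°
|T| = 200000 / 2.2437e+05 ≈ 0.89138
Gain = 20 log₁₀(0.89138) ≈ -1.00 dB
∠T = 0.00° − 149.97° = -149.97°

-1.0 dB, -150.0°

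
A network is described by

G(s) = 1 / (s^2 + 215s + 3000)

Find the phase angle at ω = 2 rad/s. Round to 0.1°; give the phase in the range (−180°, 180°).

Substitute s = j2:
Numerator: 1 = 1 + j0
Denominator: (j2)^2 + 215(j2) + 3000 = 2996 + j430
|N| = √(1² + 0²) ≈ 1, ∠N ≈ 0.00°
|D| = √(2996² + 430²) ≈ 3026.7, ∠D ≈ 8.17°
∠G = 0.00° − 8.17° = -8.17°

-8.2°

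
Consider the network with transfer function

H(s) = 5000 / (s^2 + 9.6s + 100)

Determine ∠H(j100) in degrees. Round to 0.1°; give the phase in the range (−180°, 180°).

-174.5°

At s = jω = j100:
quadratic: (j100)² + 9.6·j100 + 100 = -9900 + j960 → |·| ≈ 9946.4, ∠ ≈ 174.46°
∠H = 0.00° − 174.46° = -174.46°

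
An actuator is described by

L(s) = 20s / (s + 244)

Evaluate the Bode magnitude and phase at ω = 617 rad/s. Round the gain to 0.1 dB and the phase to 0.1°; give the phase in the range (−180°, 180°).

25.4 dB, 21.6°

At s = jω = j617:
zero at origin: s = j617 → |·| = 617, ∠ = 90.00°
pole (s+244): 244 + j617 → |·| = √(244²+617²) = √440225 ≈ 663.49, ∠ = arctan(617/244) ≈ 68.42°
|L| = 20 · 617 / 663.49 ≈ 18.599
Gain = 20 log₁₀(18.599) ≈ 25.39 dB
∠L = 90.00° − 68.42° = 21.58°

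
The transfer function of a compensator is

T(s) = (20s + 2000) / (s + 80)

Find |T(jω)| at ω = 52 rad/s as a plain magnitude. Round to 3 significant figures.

Substitute s = j52:
Numerator: 20(j52) + 2000 = 2000 + j1040
Denominator: (j52) + 80 = 80 + j52
|N| = √(2000² + 1040²) ≈ 2254.2, ∠N ≈ 27.47°
|D| = √(80² + 52²) ≈ 95.415, ∠D ≈ 33.02°
|T| = 2254.2 / 95.415 ≈ 23.625

23.6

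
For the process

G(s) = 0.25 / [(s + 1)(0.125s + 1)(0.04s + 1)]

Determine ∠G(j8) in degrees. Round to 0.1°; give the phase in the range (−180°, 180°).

At ω = 8 rad/s:
pole (1 + j8·1) = 1 + j8 → |·| ≈ 8.0623, ∠ ≈ 82.87°
pole (1 + j8·0.125) = 1 + j1 → |·| ≈ 1.4142, ∠ ≈ 45.00°
pole (1 + j8·0.04) = 1 + j0.32 → |·| ≈ 1.05, ∠ ≈ 17.74°
∠G = (0°) − (82.87° + 45.00° + 17.74°) = -145.61°

-145.6°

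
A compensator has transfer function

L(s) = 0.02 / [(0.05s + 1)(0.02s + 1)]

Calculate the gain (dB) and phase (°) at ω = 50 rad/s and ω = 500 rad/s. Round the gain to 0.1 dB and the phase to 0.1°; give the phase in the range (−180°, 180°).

At ω = 50 rad/s:
pole (1 + j50·0.05) = 1 + j2.5 → |·| ≈ 2.6926, ∠ ≈ 68.20°
pole (1 + j50·0.02) = 1 + j1 → |·| ≈ 1.4142, ∠ ≈ 45.00°
|L| = 0.02 · 1 / (2.6926 · 1.4142) ≈ 0.0052523
Gain = 20 log₁₀(0.0052523) ≈ -45.59 dB
∠L = (0°) − (68.20° + 45.00°) = -113.20°

At ω = 500 rad/s:
pole (1 + j500·0.05) = 1 + j25 → |·| ≈ 25.02, ∠ ≈ 87.71°
pole (1 + j500·0.02) = 1 + j10 → |·| ≈ 10.05, ∠ ≈ 84.29°
|L| = 0.02 · 1 / (25.02 · 10.05) ≈ 7.9538e-05
Gain = 20 log₁₀(7.9538e-05) ≈ -81.99 dB
∠L = (0°) − (87.71° + 84.29°) = -172.00°

ω = 50: -45.6 dB, -113.2°; ω = 500: -82.0 dB, -172.0°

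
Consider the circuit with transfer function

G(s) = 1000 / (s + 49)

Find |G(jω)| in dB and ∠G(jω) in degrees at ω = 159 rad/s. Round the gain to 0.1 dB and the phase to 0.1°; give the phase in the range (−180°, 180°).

15.6 dB, -72.9°

Substitute s = j159:
Numerator: 1000 = 1000 + j0
Denominator: (j159) + 49 = 49 + j159
|N| = √(1000² + 0²) ≈ 1000, ∠N ≈ 0.00°
|D| = √(49² + 159²) ≈ 166.38, ∠D ≈ 72.87°
|G| = 1000 / 166.38 ≈ 6.0103
Gain = 20 log₁₀(6.0103) ≈ 15.58 dB
∠G = 0.00° − 72.87° = -72.87°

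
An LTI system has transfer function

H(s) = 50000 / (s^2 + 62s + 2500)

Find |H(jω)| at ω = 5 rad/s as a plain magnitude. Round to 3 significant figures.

20.0

At s = jω = j5:
quadratic: (j5)² + 62·j5 + 2500 = 2475 + j310 → |·| ≈ 2494.3, ∠ ≈ 7.14°
|H| = 50000 / 2494.3 ≈ 20.046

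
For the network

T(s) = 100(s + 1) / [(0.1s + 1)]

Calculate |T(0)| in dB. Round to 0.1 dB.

T(0) = 100 · 1 / 1 = 100
20 log₁₀(100) ≈ 40.00 dB

40.0 dB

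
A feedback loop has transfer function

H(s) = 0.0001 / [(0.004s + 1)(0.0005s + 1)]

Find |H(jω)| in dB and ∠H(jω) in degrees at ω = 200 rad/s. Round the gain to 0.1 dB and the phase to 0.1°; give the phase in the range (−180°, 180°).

At ω = 200 rad/s:
pole (1 + j200·0.004) = 1 + j0.8 → |·| ≈ 1.2806, ∠ ≈ 38.66°
pole (1 + j200·0.0005) = 1 + j0.1 → |·| ≈ 1.005, ∠ ≈ 5.71°
|H| = 0.0001 · 1 / (1.2806 · 1.005) ≈ 7.77e-05
Gain = 20 log₁₀(7.77e-05) ≈ -82.19 dB
∠H = (0°) − (38.66° + 5.71°) = -44.37°

-82.2 dB, -44.4°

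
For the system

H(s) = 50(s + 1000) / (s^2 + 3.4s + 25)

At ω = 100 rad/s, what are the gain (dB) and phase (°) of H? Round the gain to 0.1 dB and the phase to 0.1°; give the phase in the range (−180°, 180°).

14.0 dB, -172.3°

At s = jω = j100:
zero (s+1000): 1000 + j100 → |·| = √(1000²+100²) = √1010000 ≈ 1005, ∠ = arctan(100/1000) ≈ 5.71°
quadratic: (j100)² + 3.4·j100 + 25 = -9975 + j340 → |·| ≈ 9980.8, ∠ ≈ 178.05°
|H| = 50 · 1005 / 9980.8 ≈ 5.0347
Gain = 20 log₁₀(5.0347) ≈ 14.04 dB
∠H = 5.71° − 178.05° = -172.34°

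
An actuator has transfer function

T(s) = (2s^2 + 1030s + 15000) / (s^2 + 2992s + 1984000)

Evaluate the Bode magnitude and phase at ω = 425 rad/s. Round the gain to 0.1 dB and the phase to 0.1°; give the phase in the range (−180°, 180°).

Substitute s = j425:
Numerator: 2(j425)^2 + 1030(j425) + 15000 = -346250 + j437750
Denominator: (j425)^2 + 2992(j425) + 1984000 = 1803375 + j1271600
|N| = √(346250² + 437750²) ≈ 5.5813e+05, ∠N ≈ 128.34°
|D| = √(1803375² + 1271600²) ≈ 2.2066e+06, ∠D ≈ 35.19°
|T| = 5.5813e+05 / 2.2066e+06 ≈ 0.25294
Gain = 20 log₁₀(0.25294) ≈ -11.94 dB
∠T = 128.34° − 35.19° = 93.15°

-11.9 dB, 93.2°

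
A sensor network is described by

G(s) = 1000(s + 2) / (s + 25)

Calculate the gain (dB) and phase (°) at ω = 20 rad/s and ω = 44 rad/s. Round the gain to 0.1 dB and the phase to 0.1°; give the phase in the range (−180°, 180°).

At s = jω = j20:
zero (s+2): 2 + j20 → |·| = √(2²+20²) = √404 ≈ 20.1, ∠ = arctan(20/2) ≈ 84.29°
pole (s+25): 25 + j20 → |·| = √(25²+20²) = √1025 ≈ 32.016, ∠ = arctan(20/25) ≈ 38.66°
|G| = 1000 · 20.1 / 32.016 ≈ 627.81
Gain = 20 log₁₀(627.81) ≈ 55.96 dB
∠G = 84.29° − 38.66° = 45.63°

At s = jω = j44:
zero (s+2): 2 + j44 → |·| = √(2²+44²) = √1940 ≈ 44.045, ∠ = arctan(44/2) ≈ 87.40°
pole (s+25): 25 + j44 → |·| = √(25²+44²) = √2561 ≈ 50.606, ∠ = arctan(44/25) ≈ 60.40°
|G| = 1000 · 44.045 / 50.606 ≈ 870.35
Gain = 20 log₁₀(870.35) ≈ 58.79 dB
∠G = 87.40° − 60.40° = 27.00°

ω = 20: 56.0 dB, 45.6°; ω = 44: 58.8 dB, 27.0°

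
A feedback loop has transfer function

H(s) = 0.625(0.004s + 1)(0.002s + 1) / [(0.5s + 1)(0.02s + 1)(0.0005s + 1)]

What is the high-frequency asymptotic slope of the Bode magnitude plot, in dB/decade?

Each pole contributes −20 dB/decade at high frequency; each zero contributes +20 dB/decade.
Net: 2 zero(s) − 3 pole(s) → -20 dB/decade.

-20 dB/decade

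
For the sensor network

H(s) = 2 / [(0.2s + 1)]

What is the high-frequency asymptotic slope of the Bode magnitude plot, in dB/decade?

Each pole contributes −20 dB/decade at high frequency; each zero contributes +20 dB/decade.
Net: 0 zero(s) − 1 pole(s) → -20 dB/decade.

-20 dB/decade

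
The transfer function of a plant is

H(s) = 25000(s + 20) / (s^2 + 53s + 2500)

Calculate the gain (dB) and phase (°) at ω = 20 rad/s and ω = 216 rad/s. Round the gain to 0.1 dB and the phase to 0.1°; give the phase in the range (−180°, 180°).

ω = 20: 49.6 dB, 18.2°; ω = 216: 41.5 dB, -80.8°

At s = jω = j20:
zero (s+20): 20 + j20 → |·| = √(20²+20²) = √800 ≈ 28.284, ∠ = arctan(20/20) ≈ 45.00°
quadratic: (j20)² + 53·j20 + 2500 = 2100 + j1060 → |·| ≈ 2352.4, ∠ ≈ 26.78°
|H| = 25000 · 28.284 / 2352.4 ≈ 300.59
Gain = 20 log₁₀(300.59) ≈ 49.56 dB
∠H = 45.00° − 26.78° = 18.22°

At s = jω = j216:
zero (s+20): 20 + j216 → |·| = √(20²+216²) = √47056 ≈ 216.92, ∠ = arctan(216/20) ≈ 84.71°
quadratic: (j216)² + 53·j216 + 2500 = -44156 + j11448 → |·| ≈ 45616, ∠ ≈ 165.47°
|H| = 25000 · 216.92 / 45616 ≈ 118.88
Gain = 20 log₁₀(118.88) ≈ 41.50 dB
∠H = 84.71° − 165.47° = -80.76°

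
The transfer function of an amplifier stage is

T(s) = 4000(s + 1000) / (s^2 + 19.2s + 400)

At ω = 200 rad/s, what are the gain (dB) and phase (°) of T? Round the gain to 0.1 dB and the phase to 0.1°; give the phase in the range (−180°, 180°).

40.2 dB, -163.2°

At s = jω = j200:
zero (s+1000): 1000 + j200 → |·| = √(1000²+200²) = √1040000 ≈ 1019.8, ∠ = arctan(200/1000) ≈ 11.31°
quadratic: (j200)² + 19.2·j200 + 400 = -39600 + j3840 → |·| ≈ 39786, ∠ ≈ 174.46°
|T| = 4000 · 1019.8 / 39786 ≈ 102.53
Gain = 20 log₁₀(102.53) ≈ 40.22 dB
∠T = 11.31° − 174.46° = -163.15°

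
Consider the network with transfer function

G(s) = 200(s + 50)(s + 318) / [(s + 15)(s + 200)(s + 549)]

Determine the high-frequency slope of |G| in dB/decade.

Each pole contributes −20 dB/decade at high frequency; each zero contributes +20 dB/decade.
Net: 2 zero(s) − 3 pole(s) → -20 dB/decade.

-20 dB/decade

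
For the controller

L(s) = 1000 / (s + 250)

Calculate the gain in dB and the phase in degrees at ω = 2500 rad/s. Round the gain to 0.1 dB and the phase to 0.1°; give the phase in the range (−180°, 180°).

At s = jω = j2500:
pole (s+250): 250 + j2500 → |·| = √(250²+2500²) = √6312500 ≈ 2512.5, ∠ = arctan(2500/250) ≈ 84.29°
|L| = 1000 / 2512.5 ≈ 0.39801
Gain = 20 log₁₀(0.39801) ≈ -8.00 dB
∠L = 0.00° − 84.29° = -84.29°

-8.0 dB, -84.3°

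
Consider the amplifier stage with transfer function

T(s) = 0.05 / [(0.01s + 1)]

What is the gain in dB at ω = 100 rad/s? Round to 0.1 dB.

-29.0 dB

At ω = 100 rad/s:
pole (1 + j100·0.01) = 1 + j1 → |·| ≈ 1.4142, ∠ ≈ 45.00°
|T| = 0.05 · 1 / (1.4142) ≈ 0.035356
Gain = 20 log₁₀(0.035356) ≈ -29.03 dB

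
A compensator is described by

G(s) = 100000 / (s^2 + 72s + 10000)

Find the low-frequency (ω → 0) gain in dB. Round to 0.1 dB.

G(0) = 100000 / 10000 = 10
20 log₁₀(10) ≈ 20.00 dB

20.0 dB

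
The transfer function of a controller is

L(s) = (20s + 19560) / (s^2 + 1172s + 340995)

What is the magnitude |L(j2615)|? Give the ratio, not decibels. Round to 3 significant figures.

0.00777

Substitute s = j2615:
Numerator: 20(j2615) + 19560 = 19560 + j52300
Denominator: (j2615)^2 + 1172(j2615) + 340995 = -6497230 + j3064780
|N| = √(19560² + 52300²) ≈ 55838, ∠N ≈ 69.49°
|D| = √(6497230² + 3064780²) ≈ 7.1838e+06, ∠D ≈ 154.75°
|L| = 55838 / 7.1838e+06 ≈ 0.0077728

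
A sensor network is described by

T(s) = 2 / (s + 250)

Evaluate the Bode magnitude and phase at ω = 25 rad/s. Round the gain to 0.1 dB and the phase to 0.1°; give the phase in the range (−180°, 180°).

At s = jω = j25:
pole (s+250): 250 + j25 → |·| = √(250²+25²) = √63125 ≈ 251.25, ∠ = arctan(25/250) ≈ 5.71°
|T| = 2 / 251.25 ≈ 0.0079602
Gain = 20 log₁₀(0.0079602) ≈ -41.98 dB
∠T = 0.00° − 5.71° = -5.71°

-42.0 dB, -5.7°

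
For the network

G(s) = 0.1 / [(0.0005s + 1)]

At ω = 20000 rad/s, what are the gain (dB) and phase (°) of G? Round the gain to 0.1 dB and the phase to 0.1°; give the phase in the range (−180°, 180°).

At ω = 20000 rad/s:
pole (1 + j20000·0.0005) = 1 + j10 → |·| ≈ 10.05, ∠ ≈ 84.29°
|G| = 0.1 · 1 / (10.05) ≈ 0.0099502
Gain = 20 log₁₀(0.0099502) ≈ -40.04 dB
∠G = (0°) − (84.29°) = -84.29°

-40.0 dB, -84.3°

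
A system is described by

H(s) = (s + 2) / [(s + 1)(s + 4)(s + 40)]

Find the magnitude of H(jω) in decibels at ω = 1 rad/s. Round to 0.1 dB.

-40.4 dB

At s = jω = j1:
zero (s+2): 2 + j1 → |·| = √(2²+1²) = √5 ≈ 2.2361, ∠ = arctan(1/2) ≈ 26.57°
pole (s+1): 1 + j1 → |·| = √(1²+1²) = √2 ≈ 1.4142, ∠ = arctan(1/1) ≈ 45.00°
pole (s+4): 4 + j1 → |·| = √(4²+1²) = √17 ≈ 4.1231, ∠ = arctan(1/4) ≈ 14.04°
pole (s+40): 40 + j1 → |·| = √(40²+1²) = √1601 ≈ 40.012, ∠ = arctan(1/40) ≈ 1.43°
|H| = 1 · 2.2361 / 233.31 ≈ 0.0095842
Gain = 20 log₁₀(0.0095842) ≈ -40.37 dB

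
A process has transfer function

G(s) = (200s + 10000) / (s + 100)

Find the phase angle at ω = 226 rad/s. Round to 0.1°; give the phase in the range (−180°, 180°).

11.4°

Substitute s = j226:
Numerator: 200(j226) + 10000 = 10000 + j45200
Denominator: (j226) + 100 = 100 + j226
|N| = √(10000² + 45200²) ≈ 46293, ∠N ≈ 77.52°
|D| = √(100² + 226²) ≈ 247.14, ∠D ≈ 66.13°
∠G = 77.52° − 66.13° = 11.39°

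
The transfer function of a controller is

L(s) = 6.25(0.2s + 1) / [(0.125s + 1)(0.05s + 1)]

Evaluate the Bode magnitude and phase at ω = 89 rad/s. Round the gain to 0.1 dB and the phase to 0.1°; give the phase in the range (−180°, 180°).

At ω = 89 rad/s:
zero (1 + j89·0.2) = 1 + j17.8 → |·| ≈ 17.828, ∠ ≈ 86.78°
pole (1 + j89·0.125) = 1 + j11.125 → |·| ≈ 11.17, ∠ ≈ 84.86°
pole (1 + j89·0.05) = 1 + j4.45 → |·| ≈ 4.561, ∠ ≈ 77.33°
|L| = 6.25 · 17.828 / (11.17 · 4.561) ≈ 2.1871
Gain = 20 log₁₀(2.1871) ≈ 6.80 dB
∠L = (86.78°) − (84.86° + 77.33°) = -75.41°

6.8 dB, -75.4°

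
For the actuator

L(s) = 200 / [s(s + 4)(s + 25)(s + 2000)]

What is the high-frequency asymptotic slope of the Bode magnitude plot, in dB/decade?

-80 dB/decade

Each pole contributes −20 dB/decade at high frequency; each zero contributes +20 dB/decade.
Net: 0 zero(s) − 4 pole(s) → -80 dB/decade.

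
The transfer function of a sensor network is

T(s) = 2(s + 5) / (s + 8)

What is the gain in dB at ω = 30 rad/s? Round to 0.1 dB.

5.8 dB

At s = jω = j30:
zero (s+5): 5 + j30 → |·| = √(5²+30²) = √925 ≈ 30.414, ∠ = arctan(30/5) ≈ 80.54°
pole (s+8): 8 + j30 → |·| = √(8²+30²) = √964 ≈ 31.048, ∠ = arctan(30/8) ≈ 75.07°
|T| = 2 · 30.414 / 31.048 ≈ 1.9592
Gain = 20 log₁₀(1.9592) ≈ 5.84 dB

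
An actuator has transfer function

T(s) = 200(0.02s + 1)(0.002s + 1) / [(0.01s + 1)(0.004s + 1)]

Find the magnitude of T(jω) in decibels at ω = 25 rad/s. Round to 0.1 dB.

At ω = 25 rad/s:
zero (1 + j25·0.02) = 1 + j0.5 → |·| ≈ 1.118, ∠ ≈ 26.57°
zero (1 + j25·0.002) = 1 + j0.05 → |·| ≈ 1.0012, ∠ ≈ 2.86°
pole (1 + j25·0.01) = 1 + j0.25 → |·| ≈ 1.0308, ∠ ≈ 14.04°
pole (1 + j25·0.004) = 1 + j0.1 → |·| ≈ 1.005, ∠ ≈ 5.71°
|T| = 200 · 1.118 · 1.0012 / (1.0308 · 1.005) ≈ 216.1
Gain = 20 log₁₀(216.1) ≈ 46.69 dB

46.7 dB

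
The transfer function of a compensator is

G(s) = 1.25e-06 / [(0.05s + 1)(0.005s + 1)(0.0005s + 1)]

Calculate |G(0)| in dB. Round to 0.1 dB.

-118.1 dB

G(0) = 1.25e-06 · 1 / 1 = 1.25e-06
20 log₁₀(1.25e-06) ≈ -118.06 dB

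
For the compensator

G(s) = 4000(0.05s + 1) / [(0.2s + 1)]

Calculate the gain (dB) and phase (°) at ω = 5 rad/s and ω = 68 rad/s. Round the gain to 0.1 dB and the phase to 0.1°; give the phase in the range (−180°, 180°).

ω = 5: 69.3 dB, -31.0°; ω = 68: 60.3 dB, -12.2°

At ω = 5 rad/s:
zero (1 + j5·0.05) = 1 + j0.25 → |·| ≈ 1.0308, ∠ ≈ 14.04°
pole (1 + j5·0.2) = 1 + j1 → |·| ≈ 1.4142, ∠ ≈ 45.00°
|G| = 4000 · 1.0308 / (1.4142) ≈ 2915.6
Gain = 20 log₁₀(2915.6) ≈ 69.29 dB
∠G = (14.04°) − (45.00°) = -30.96°

At ω = 68 rad/s:
zero (1 + j68·0.05) = 1 + j3.4 → |·| ≈ 3.544, ∠ ≈ 73.61°
pole (1 + j68·0.2) = 1 + j13.6 → |·| ≈ 13.637, ∠ ≈ 85.79°
|G| = 4000 · 3.544 / (13.637) ≈ 1039.5
Gain = 20 log₁₀(1039.5) ≈ 60.34 dB
∠G = (73.61°) − (85.79°) = -12.18°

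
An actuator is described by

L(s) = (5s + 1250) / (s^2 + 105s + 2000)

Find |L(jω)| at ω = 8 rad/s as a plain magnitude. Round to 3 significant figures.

0.593

Substitute s = j8:
Numerator: 5(j8) + 1250 = 1250 + j40
Denominator: (j8)^2 + 105(j8) + 2000 = 1936 + j840
|N| = √(1250² + 40²) ≈ 1250.6, ∠N ≈ 1.83°
|D| = √(1936² + 840²) ≈ 2110.4, ∠D ≈ 23.46°
|L| = 1250.6 / 2110.4 ≈ 0.59259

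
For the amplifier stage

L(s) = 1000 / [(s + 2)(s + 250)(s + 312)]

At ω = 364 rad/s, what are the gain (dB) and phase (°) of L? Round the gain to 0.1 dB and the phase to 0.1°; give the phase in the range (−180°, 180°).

At s = jω = j364:
pole (s+2): 2 + j364 → |·| = √(2²+364²) = √132500 ≈ 364.01, ∠ = arctan(364/2) ≈ 89.69°
pole (s+250): 250 + j364 → |·| = √(250²+364²) = √194996 ≈ 441.58, ∠ = arctan(364/250) ≈ 55.52°
pole (s+312): 312 + j364 → |·| = √(312²+364²) = √229840 ≈ 479.42, ∠ = arctan(364/312) ≈ 49.40°
|L| = 1000 / 7.7062e+07 ≈ 1.2977e-05
Gain = 20 log₁₀(1.2977e-05) ≈ -97.74 dB
∠L = 0.00° − 194.61° = -194.61° ≡ 165.39° (principal value)

-97.7 dB, 165.4°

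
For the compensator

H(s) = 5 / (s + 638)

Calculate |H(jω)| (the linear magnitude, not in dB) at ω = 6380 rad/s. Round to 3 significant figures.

0.000780

At s = jω = j6380:
pole (s+638): 638 + j6380 → |·| = √(638²+6380²) = √41111444 ≈ 6411.8, ∠ = arctan(6380/638) ≈ 84.29°
|H| = 5 / 6411.8 ≈ 0.00077981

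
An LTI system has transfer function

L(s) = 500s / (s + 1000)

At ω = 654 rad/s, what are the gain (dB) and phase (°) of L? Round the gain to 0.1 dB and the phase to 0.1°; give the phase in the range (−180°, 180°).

At s = jω = j654:
zero at origin: s = j654 → |·| = 654, ∠ = 90.00°
pole (s+1000): 1000 + j654 → |·| = √(1000²+654²) = √1427716 ≈ 1194.9, ∠ = arctan(654/1000) ≈ 33.18°
|L| = 500 · 654 / 1194.9 ≈ 273.66
Gain = 20 log₁₀(273.66) ≈ 48.74 dB
∠L = 90.00° − 33.18° = 56.82°

48.7 dB, 56.8°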